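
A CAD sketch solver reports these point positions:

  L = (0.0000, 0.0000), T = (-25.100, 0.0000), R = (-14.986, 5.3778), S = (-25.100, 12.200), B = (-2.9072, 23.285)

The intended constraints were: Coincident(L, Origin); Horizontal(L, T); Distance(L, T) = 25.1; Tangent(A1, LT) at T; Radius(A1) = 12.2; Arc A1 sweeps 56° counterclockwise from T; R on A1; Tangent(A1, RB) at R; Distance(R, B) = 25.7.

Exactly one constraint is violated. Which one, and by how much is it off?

Distance(R, B) = 25.7 — off by 4.10.

L = (0.00, 0.00) ✓; L.y = 0.00, T.y = 0.00 ✓; |LT| = 25.10 ✓; ∠(ST, TL) = 90.00° ✓; |ST| = 12.20 ✓; bearing(S→R) − bearing(S→T) = 56.00° ✓; |SR| = 12.20 ✓; ∠(SR, RB) = 90.00° ✓; |RB| = 21.60 ✗.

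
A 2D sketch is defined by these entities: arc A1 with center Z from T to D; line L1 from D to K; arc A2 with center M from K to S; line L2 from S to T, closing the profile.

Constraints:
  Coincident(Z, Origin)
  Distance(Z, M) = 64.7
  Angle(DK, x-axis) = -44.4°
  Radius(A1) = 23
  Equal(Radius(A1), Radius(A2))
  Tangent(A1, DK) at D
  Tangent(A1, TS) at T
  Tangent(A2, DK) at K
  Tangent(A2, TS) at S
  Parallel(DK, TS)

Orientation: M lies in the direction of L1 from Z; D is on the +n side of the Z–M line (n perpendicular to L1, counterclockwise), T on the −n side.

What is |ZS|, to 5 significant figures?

68.667

The slot axis is L1's direction at -44.4°, so u = (cos -44.4°, sin -44.4°) = (0.71447, -0.69966) and n = (−sin -44.4°, cos -44.4°) = (0.69966, 0.71447). Z is at the origin and M lies 64.7 along u from Z, so M = 64.7·u = (46.226, -45.268). Tangency of A1 to both parallel lines with radius 23.0 puts D and T at Z ± 23.0·n: D = (16.092, 16.433), T = (-16.092, -16.433). Equal radii place K and S the same way about M: K = M + 23.0·n = (62.319, -28.835), S = M − 23.0·n = (30.134, -61.701). Then |ZS| = |S − Z| = 68.667.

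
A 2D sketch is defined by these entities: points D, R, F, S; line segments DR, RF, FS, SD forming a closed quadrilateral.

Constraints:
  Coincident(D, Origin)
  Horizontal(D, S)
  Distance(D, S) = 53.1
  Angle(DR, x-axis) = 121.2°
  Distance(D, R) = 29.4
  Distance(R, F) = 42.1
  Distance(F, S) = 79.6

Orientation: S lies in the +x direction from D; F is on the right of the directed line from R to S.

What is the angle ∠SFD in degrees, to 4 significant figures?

20.96°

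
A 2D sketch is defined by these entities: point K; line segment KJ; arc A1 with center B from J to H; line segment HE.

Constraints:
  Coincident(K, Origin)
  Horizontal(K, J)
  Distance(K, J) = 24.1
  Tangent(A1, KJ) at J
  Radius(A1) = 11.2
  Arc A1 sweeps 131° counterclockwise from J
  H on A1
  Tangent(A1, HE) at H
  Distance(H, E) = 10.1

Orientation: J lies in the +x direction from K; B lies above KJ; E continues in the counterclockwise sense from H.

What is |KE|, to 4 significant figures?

36.84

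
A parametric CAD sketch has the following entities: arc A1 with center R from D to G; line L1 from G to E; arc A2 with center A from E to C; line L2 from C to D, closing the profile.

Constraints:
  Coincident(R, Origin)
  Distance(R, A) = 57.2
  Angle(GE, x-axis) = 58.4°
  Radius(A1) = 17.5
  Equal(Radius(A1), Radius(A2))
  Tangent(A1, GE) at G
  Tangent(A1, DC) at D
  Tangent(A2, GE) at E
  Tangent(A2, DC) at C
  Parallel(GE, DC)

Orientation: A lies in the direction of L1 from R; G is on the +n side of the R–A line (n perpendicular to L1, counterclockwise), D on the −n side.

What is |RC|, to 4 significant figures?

59.82

Tangency of A1 to both parallel lines with radius 17.5 puts G and D at R ± 17.5·n: G = (-14.91, 9.170), D = (14.91, -9.170). Equal radii place E and C the same way about A: E = A + 17.5·n = (15.07, 57.89), C = A − 17.5·n = (44.88, 39.55). Then |RC| = |C − R| = 59.82.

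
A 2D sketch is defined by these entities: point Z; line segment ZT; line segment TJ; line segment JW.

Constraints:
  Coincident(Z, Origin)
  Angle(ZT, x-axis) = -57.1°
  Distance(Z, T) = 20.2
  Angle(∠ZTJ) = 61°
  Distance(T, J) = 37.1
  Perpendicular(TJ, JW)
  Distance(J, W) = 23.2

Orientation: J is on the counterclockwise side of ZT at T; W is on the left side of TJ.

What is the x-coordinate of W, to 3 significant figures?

7.98

Z is at the origin; ZT runs at -57.1° with length 20.2, so T = 20.2·(cos -57.1°, sin -57.1°) = (11.0, -17.0). ∠ZTJ = 61.0°, so TJ runs at -57.1° + (180° − 61.0°) = 61.9° from the x-axis; with |TJ| = 37.1, J = T + 37.1·(cos 61.9°, sin 61.9°) = (28.4, 15.8). TJ ⟂ JW; with |JW| = 23.2 on the left of TJ, W = J + 23.2·(-0.882, 0.471) = (7.98, 26.7). So W.x = 7.98.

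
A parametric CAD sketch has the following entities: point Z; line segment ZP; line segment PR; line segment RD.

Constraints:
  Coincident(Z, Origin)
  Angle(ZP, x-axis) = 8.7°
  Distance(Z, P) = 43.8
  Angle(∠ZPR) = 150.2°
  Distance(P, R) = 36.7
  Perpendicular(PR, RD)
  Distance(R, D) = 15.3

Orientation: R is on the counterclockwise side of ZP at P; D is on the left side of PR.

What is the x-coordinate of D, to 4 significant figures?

62.49

Z is at the origin; ZP runs at 8.7° with length 43.8, so P = 43.8·(cos 8.7°, sin 8.7°) = (43.30, 6.625). ∠ZPR = 150.2°, so PR runs at 8.7° + (180° − 150.2°) = 38.50° from the x-axis; with |PR| = 36.7, R = P + 36.7·(cos 38.50°, sin 38.50°) = (72.02, 29.47). PR ⟂ RD; with |RD| = 15.3 on the left of PR, D = R + 15.3·(-0.6225, 0.7826) = (62.49, 41.45). So D.x = 62.49.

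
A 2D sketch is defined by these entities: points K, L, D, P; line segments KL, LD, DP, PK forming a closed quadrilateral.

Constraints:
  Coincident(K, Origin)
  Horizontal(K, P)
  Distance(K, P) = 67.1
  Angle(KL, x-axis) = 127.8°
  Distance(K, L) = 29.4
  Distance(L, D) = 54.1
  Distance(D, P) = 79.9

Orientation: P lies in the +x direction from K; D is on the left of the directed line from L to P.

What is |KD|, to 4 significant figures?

65.90

K is at the origin; KP is horizontal with |KP| = 67.1 and P in +x, so P = (67.1, 0). KL runs at 127.8° with |KL| = 29.4, so L = (-18.02, 23.23). D is determined by |LD| = 54.1 and |DP| = 79.9 together: it lies at the intersection of circle(L, 54.1) and circle(P, 79.9). With |LP| = 88.23, the foot of the radical line on LP is 24.52 from L and the perpendicular offset is √(54.1² − 24.52²) = 48.22. Taking the left-of-LP solution: D = (18.34, 63.29).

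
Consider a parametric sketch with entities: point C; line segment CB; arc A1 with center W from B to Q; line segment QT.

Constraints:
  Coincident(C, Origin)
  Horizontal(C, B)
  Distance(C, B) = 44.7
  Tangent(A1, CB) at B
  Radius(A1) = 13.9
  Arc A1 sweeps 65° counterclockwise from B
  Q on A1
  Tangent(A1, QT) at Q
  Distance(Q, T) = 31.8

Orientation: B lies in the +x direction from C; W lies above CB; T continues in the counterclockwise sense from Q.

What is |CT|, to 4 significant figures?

79.76

C is at the origin; CB is horizontal with |CB| = 44.7 and B on the +x side, so B = (44.70, 0.000). Since A1 is tangent to CB there, WB ⟂ CB, so W = B + (0, 13.9) = (44.70, 13.90). On A1, B sits at bearing -90° from W; a 65° counterclockwise sweep puts Q at bearing -25°, so Q = W + 13.9·(cos -25°, sin -25°) = (57.30, 8.026). Since A1 is tangent to QT there, WQ ⟂ QT, so QT runs along (−sin -25°, cos -25°); with |QT| = 31.8, T = (70.74, 36.85). Then |CT| = |T − C| = 79.76.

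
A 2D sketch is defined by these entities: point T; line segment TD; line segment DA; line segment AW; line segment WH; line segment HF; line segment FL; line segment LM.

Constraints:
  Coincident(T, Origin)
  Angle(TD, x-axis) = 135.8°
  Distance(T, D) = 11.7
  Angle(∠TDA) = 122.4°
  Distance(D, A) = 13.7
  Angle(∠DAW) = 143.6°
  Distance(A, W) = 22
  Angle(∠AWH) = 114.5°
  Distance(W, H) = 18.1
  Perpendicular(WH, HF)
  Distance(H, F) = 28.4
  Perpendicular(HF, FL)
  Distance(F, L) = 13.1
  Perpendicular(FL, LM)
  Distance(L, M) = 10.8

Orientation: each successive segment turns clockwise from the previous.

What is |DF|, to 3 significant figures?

24.9

T is at the origin; TD runs at 135.8° with length 11.7, so D = (-8.39, 8.16). ∠TDA = 122.4° gives DA at 78.2° from the x-axis; with |DA| = 13.7, A = (-5.59, 21.6). ∠DAW = 143.6° gives AW at 41.8° from the x-axis; with |AW| = 22.0, W = (10.8, 36.2). ∠AWH = 114.5° gives WH at -23.7° from the x-axis; with |WH| = 18.1, H = (27.4, 29.0). WH is perpendicular to HF, so HF runs at -114°; with |HF| = 28.4, F = (16.0, 2.95). Then |DF| = |F − D| = 24.9.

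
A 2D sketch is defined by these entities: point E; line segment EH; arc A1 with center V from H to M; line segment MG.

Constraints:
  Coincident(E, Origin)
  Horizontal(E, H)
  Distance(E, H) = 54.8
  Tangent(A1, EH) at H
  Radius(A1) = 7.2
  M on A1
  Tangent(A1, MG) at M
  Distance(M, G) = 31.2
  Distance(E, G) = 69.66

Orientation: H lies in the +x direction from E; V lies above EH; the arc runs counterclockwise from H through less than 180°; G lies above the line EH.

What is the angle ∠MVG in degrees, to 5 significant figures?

77.005°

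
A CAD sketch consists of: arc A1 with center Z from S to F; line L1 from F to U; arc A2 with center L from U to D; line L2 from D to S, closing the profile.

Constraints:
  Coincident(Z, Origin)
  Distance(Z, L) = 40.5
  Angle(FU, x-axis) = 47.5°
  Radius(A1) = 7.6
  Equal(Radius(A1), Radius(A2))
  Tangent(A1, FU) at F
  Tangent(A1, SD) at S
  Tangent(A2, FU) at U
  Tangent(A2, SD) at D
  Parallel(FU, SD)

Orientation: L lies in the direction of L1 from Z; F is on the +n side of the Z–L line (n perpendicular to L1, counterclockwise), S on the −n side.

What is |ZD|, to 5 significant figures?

41.207

The slot axis is L1's direction at 47.5°, so u = (cos 47.5°, sin 47.5°) = (0.67559, 0.73728) and n = (−sin 47.5°, cos 47.5°) = (-0.73728, 0.67559). Z is at the origin and L lies 40.5 along u from Z, so L = 40.5·u = (27.361, 29.860). Tangency of A1 to both parallel lines with radius 7.6 puts F and S at Z ± 7.6·n: F = (-5.6033, 5.1345), S = (5.6033, -5.1345). Equal radii place U and D the same way about L: U = L + 7.6·n = (21.758, 34.994), D = L − 7.6·n = (32.965, 24.725). Then |ZD| = |D − Z| = 41.207.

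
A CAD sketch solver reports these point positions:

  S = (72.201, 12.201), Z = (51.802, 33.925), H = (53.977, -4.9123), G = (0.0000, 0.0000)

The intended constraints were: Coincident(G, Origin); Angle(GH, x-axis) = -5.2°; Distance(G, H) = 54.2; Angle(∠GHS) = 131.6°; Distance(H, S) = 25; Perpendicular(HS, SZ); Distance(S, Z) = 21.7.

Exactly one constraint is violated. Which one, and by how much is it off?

Distance(S, Z) = 21.7 — off by 8.10.

G = (0.00, 0.00) ✓; GH at -5.200° ✓; |GH| = 54.20 ✓; ∠GHS = 131.6° ✓; |HS| = 25.00 ✓; ∠(HS, SZ) = 90.00° ✓; |SZ| = 29.80 ✗.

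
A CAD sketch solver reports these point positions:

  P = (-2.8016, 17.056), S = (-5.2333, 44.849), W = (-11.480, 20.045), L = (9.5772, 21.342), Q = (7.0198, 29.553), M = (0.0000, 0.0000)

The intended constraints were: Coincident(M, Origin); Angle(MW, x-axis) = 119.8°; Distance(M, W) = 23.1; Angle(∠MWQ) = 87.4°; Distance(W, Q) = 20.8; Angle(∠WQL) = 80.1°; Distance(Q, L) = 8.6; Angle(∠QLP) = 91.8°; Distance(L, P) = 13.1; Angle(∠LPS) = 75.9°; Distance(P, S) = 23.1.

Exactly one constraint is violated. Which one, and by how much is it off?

Distance(P, S) = 23.1 — off by 4.80.

M = (0.00, 0.00) ✓; MW at 119.8° ✓; |MW| = 23.10 ✓; ∠MWQ = 87.40° ✓; |WQ| = 20.80 ✓; ∠WQL = 80.10° ✓; |QL| = 8.600 ✓; ∠QLP = 91.80° ✓; |LP| = 13.10 ✓; ∠LPS = 75.90° ✓; |PS| = 27.90 ✗.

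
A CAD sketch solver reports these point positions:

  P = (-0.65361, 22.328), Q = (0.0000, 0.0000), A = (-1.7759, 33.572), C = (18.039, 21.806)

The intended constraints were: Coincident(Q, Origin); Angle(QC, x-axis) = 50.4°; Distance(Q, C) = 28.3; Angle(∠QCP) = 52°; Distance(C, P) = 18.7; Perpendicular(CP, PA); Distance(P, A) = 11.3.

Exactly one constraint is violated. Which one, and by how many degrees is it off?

Perpendicular(CP, PA) — off by 7.30°.

Q = (0.00, 0.00) ✓; QC at 50.40° ✓; |QC| = 28.30 ✓; ∠QCP = 52.00° ✓; |CP| = 18.70 ✓; ∠(CP, PA) = 82.70° ✗; |PA| = 11.30 ✓.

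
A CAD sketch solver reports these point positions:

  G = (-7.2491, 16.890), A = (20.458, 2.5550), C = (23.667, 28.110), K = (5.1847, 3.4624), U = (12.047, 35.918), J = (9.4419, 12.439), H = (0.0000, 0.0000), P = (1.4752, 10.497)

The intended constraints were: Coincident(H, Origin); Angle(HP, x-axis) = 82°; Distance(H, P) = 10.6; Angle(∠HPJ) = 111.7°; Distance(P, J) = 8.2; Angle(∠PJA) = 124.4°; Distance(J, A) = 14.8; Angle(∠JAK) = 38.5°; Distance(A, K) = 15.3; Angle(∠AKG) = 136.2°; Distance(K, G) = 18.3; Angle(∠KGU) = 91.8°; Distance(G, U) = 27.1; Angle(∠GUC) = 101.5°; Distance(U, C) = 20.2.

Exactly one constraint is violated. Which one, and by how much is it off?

Distance(U, C) = 20.2 — off by 6.20.

H = (0.00, 0.00) ✓; HP at 82.00° ✓; |HP| = 10.60 ✓; ∠HPJ = 111.7° ✓; |PJ| = 8.200 ✓; ∠PJA = 124.4° ✓; |JA| = 14.80 ✓; ∠JAK = 38.50° ✓; |AK| = 15.30 ✓; ∠AKG = 136.2° ✓; |KG| = 18.30 ✓; ∠KGU = 91.80° ✓; |GU| = 27.10 ✓; ∠GUC = 101.5° ✓; |UC| = 14.00 ✗.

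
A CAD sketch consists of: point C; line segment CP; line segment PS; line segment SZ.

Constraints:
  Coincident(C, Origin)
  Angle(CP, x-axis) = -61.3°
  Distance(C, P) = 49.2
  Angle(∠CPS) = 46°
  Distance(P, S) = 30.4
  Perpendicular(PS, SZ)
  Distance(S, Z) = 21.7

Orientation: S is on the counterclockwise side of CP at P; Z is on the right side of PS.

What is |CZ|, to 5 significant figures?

57.216

C is at the origin; CP runs at -61.3° with length 49.2, so P = 49.2·(cos -61.3°, sin -61.3°) = (23.627, -43.156). ∠CPS = 46.0°, so PS runs at -61.3° + (180° − 46.0°) = 72.700° from the x-axis; with |PS| = 30.4, S = P + 30.4·(cos 72.700°, sin 72.700°) = (32.667, -14.131). PS is perpendicular to SZ; with |SZ| = 21.7 on the right of PS, Z = S + 21.7·(0.95476, -0.29737) = (53.386, -20.584). Then |CZ| = |Z − C| = 57.216.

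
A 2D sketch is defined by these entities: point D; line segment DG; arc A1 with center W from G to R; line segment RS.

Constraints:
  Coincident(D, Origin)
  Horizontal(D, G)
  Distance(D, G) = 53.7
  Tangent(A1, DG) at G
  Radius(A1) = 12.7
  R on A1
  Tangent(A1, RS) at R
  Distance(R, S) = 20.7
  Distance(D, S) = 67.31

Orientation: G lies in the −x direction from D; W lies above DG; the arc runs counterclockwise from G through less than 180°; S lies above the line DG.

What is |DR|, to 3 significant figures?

48.2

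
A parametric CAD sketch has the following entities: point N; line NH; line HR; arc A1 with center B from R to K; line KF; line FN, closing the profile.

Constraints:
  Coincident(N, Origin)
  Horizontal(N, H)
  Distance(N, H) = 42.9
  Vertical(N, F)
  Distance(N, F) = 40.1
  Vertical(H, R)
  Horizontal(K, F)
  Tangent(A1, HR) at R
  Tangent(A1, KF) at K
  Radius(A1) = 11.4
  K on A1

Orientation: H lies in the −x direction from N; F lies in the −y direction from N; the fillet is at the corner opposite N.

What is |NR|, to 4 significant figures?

51.61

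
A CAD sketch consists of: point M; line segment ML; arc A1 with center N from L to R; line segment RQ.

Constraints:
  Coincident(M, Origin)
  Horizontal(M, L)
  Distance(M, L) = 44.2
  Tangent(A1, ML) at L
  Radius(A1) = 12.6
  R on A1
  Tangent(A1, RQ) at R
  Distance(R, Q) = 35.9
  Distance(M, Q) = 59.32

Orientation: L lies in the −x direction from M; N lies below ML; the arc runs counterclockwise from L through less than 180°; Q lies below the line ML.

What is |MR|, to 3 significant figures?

58.0

Checks: |NL| = 12.60 ✓; |NR| = 12.60 ✓; ∠(NR, RQ) = 90.00° ✓; |RQ| = 35.90 ✓; |MQ| = 59.32 ✓.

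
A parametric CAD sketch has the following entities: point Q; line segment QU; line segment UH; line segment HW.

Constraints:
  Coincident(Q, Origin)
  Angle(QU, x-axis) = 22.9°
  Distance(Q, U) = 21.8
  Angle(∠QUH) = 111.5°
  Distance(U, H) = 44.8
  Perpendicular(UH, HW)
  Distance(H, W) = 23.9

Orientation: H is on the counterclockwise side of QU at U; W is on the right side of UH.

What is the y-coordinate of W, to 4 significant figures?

53.85

∠QUH = 111.5°, so UH runs at 22.9° + (180° − 111.5°) = 91.40° from the x-axis; with |UH| = 44.8, H = U + 44.8·(cos 91.40°, sin 91.40°) = (18.99, 53.27). UH ⟂ HW; with |HW| = 23.9 on the right of UH, W = H + 23.9·(0.9997, 0.02443) = (42.88, 53.85). So W.y = 53.85.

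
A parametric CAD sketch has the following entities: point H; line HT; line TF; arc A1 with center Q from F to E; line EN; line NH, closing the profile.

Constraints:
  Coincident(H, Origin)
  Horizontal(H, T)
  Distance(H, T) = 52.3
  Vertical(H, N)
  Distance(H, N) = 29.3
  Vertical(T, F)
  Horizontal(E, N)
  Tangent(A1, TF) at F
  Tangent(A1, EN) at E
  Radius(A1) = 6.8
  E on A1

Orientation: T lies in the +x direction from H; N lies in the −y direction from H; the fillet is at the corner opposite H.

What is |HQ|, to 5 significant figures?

50.759

H is at the origin; H and T share the same y with |HT| = 52.3 and T on the +x side, so T = (52.300, 0.0000). HN is vertical with |HN| = 29.3 and N on the −y side, so N = (0.0000, -29.300). The virtual corner opposite H is at (52.300, -29.300). A1 meets TF tangentially, so QF is at right angles to TF and A1 meets EN tangentially, so QE is at right angles to EN, with radius 6.8, so the center Q sits 6.8 in from both sides at Q = (45.500, -22.500). Then |HQ| = |Q − H| = 50.759.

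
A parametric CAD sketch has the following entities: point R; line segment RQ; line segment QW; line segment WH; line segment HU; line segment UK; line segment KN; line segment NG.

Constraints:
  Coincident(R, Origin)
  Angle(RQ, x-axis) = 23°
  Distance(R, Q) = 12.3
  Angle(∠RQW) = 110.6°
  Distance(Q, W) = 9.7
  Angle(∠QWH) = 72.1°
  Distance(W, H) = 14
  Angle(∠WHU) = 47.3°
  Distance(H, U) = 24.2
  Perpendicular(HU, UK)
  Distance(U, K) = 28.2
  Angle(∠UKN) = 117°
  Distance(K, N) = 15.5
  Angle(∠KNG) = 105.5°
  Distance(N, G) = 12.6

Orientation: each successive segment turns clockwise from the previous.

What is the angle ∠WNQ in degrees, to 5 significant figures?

8.6587°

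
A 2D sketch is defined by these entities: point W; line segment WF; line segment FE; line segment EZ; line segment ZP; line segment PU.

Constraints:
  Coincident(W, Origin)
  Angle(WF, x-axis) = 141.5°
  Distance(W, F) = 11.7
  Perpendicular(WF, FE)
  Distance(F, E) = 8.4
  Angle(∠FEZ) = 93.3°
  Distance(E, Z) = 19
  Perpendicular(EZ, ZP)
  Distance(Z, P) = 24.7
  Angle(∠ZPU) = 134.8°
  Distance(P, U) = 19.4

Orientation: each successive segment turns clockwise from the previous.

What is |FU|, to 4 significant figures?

30.52

EZ ⟂ ZP, so ZP runs at -125.2°; with |ZP| = 24.7, P = (-2.640, -17.28). ∠ZPU = 134.8° gives PU at -170.4° from the x-axis; with |PU| = 19.4, U = (-21.77, -20.51). Then |FU| = |U − F| = 30.52.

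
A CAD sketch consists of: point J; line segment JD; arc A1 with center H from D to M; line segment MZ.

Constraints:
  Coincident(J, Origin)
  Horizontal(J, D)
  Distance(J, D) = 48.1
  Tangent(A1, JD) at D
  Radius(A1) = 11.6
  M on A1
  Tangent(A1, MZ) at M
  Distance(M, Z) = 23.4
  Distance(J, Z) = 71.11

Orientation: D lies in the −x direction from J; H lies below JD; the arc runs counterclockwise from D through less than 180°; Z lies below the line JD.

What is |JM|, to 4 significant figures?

60.40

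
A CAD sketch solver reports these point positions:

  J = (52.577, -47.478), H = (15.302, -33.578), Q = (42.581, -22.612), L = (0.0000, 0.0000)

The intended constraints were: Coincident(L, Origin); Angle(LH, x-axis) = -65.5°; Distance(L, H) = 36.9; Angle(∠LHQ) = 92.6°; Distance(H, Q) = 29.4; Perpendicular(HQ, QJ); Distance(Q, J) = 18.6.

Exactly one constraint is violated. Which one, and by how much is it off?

Distance(Q, J) = 18.6 — off by 8.20.

L = (0.00, 0.00) ✓; LH at -65.50° ✓; |LH| = 36.90 ✓; ∠LHQ = 92.60° ✓; |HQ| = 29.40 ✓; ∠(HQ, QJ) = 90.00° ✓; |QJ| = 26.80 ✗.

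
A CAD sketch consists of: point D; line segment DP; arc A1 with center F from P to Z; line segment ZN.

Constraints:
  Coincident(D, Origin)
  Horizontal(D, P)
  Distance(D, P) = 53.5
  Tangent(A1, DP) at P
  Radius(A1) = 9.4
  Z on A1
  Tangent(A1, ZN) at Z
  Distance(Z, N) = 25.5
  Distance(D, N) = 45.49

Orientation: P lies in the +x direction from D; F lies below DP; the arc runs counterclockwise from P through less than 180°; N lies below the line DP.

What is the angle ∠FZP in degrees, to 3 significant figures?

56.5°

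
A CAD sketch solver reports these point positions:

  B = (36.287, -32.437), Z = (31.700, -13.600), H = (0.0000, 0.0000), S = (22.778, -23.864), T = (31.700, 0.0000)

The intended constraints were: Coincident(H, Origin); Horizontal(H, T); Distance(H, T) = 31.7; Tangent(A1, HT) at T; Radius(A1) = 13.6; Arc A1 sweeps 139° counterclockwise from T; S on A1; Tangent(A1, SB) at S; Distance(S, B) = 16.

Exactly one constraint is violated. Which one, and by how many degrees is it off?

Tangent(A1, SB) at S — off by 8.60°.

H = (0.00, 0.00) ✓; H.y = 0.00, T.y = 0.00 ✓; |HT| = 31.70 ✓; ∠(ZT, TH) = 90.00° ✓; |ZT| = 13.60 ✓; bearing(Z→S) − bearing(Z→T) = 139.0° ✓; |ZS| = 13.60 ✓; ∠(ZS, SB) = 81.40° ✗; |SB| = 16.00 ✓.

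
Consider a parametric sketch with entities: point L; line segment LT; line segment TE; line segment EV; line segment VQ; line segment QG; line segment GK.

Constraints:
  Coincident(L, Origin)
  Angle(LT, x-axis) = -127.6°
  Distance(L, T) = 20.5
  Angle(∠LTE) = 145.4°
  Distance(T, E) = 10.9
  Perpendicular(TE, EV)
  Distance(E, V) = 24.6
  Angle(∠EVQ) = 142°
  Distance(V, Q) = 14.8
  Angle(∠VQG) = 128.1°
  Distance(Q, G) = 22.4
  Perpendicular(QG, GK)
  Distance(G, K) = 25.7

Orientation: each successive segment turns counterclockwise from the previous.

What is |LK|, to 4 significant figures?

3.922

∠VQG = 128.1° gives QG at 86.90° from the x-axis; with |QG| = 22.4, G = (24.82, 2.442). QG ⟂ GK, so GK runs at 176.9°; with |GK| = 25.7, K = (-0.8397, 3.832). Then |LK| = |K − L| = 3.922.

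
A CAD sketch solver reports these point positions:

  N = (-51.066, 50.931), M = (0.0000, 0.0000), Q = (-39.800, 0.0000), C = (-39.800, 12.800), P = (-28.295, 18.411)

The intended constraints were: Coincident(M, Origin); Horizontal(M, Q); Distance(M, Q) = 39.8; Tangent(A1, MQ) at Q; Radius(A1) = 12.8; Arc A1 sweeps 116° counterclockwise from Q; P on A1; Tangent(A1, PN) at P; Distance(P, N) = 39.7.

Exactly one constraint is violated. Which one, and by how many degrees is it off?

Tangent(A1, PN) at P — off by 9.00°.

M = (0.00, 0.00) ✓; M.y = 0.00, Q.y = 0.00 ✓; |MQ| = 39.80 ✓; ∠(CQ, QM) = 90.00° ✓; |CQ| = 12.80 ✓; bearing(C→P) − bearing(C→Q) = 116.0° ✓; |CP| = 12.80 ✓; ∠(CP, PN) = 81.00° ✗; |PN| = 39.70 ✓.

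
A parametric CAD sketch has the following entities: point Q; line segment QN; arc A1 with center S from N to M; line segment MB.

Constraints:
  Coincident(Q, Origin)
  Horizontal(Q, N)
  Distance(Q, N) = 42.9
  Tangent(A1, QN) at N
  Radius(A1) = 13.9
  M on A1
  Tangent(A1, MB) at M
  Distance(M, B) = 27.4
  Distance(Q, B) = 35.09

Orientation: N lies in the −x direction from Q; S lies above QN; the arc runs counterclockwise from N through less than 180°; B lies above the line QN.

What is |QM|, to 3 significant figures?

31.6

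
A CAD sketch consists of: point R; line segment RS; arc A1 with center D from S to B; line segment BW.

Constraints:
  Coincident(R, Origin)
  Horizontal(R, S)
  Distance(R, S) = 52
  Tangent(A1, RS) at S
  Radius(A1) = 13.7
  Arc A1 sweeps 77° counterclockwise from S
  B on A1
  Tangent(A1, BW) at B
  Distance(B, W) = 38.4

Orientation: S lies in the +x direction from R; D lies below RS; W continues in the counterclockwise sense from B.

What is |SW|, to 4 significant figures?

52.83

On A1, S sits at bearing 90° from D; a 77° counterclockwise sweep puts B at bearing 167°, so B = D + 13.7·(cos 167°, sin 167°) = (38.65, -10.62). The tangent condition forces DB to be normal to BW, so BW runs along (−sin 167°, cos 167°); with |BW| = 38.4, W = (30.01, -48.03). Then |SW| = |W − S| = 52.83.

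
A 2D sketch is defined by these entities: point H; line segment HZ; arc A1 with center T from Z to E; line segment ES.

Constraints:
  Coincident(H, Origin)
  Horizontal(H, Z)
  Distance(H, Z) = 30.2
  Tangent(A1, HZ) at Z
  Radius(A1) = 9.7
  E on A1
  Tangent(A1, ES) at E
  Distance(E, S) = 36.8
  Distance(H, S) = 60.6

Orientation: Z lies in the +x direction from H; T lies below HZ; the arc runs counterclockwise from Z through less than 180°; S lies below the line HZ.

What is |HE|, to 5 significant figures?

25.799

H is at the origin; HZ is horizontal with |HZ| = 30.2 and Z on the +x side, so Z = (30.200, 0.0000). Tangency of A1 to HZ means the radius TZ is perpendicular to HZ, so T = Z + (0, -9.7) = (30.200, -9.7000). Since TE ⟂ ES (tangency), |TS| = √(9.7² + 36.8²) = 38.057 regardless of where E sits on A1. So S lies on both circle(H, 60.6) and circle(T, 38.057); the below-HZ intersection is S = (38.430, -46.856). E is the foot of the tangent from S: E = (21.577, -14.142).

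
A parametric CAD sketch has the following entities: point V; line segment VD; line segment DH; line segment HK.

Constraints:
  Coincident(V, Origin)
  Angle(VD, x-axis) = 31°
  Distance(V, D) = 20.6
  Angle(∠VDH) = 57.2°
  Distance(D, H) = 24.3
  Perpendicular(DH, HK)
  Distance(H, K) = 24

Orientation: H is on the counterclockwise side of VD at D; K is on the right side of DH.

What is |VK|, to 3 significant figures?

43.4

V is at the origin; VD runs at 31.0° with length 20.6, so D = 20.6·(cos 31.0°, sin 31.0°) = (17.7, 10.6). ∠VDH = 57.2°, so DH runs at 31.0° + (180° − 57.2°) = 154° from the x-axis; with |DH| = 24.3, H = D + 24.3·(cos 154°, sin 154°) = (-4.15, 21.3). The perpendicularity gives HK at right angles to DH; with |HK| = 24.0 on the right of DH, K = H + 24.0·(0.442, 0.897) = (6.45, 42.9). Then |VK| = |K − V| = 43.4.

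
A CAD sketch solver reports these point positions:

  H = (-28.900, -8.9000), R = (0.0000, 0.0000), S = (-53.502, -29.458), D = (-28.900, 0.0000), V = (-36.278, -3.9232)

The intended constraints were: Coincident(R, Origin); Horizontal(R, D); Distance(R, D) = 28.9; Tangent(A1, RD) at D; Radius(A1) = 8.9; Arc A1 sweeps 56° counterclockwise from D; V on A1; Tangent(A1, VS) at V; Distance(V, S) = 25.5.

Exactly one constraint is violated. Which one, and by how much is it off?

Distance(V, S) = 25.5 — off by 5.30.

R = (0.00, 0.00) ✓; R.y = 0.00, D.y = 0.00 ✓; |RD| = 28.90 ✓; ∠(HD, DR) = 90.00° ✓; |HD| = 8.900 ✓; bearing(H→V) − bearing(H→D) = 56.00° ✓; |HV| = 8.900 ✓; ∠(HV, VS) = 90.00° ✓; |VS| = 30.80 ✗.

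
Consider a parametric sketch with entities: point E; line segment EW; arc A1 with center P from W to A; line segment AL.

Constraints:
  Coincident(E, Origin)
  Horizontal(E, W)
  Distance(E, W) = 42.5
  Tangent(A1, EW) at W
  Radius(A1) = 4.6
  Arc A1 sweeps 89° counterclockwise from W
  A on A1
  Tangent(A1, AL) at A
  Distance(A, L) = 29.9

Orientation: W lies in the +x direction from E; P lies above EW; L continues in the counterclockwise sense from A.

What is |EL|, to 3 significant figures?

58.8

On A1, W sits at bearing -90° from P; an 89° counterclockwise sweep puts A at bearing -1°, so A = P + 4.6·(cos -1°, sin -1°) = (47.1, 4.52). A1 meets AL tangentially, so PA is at right angles to AL, so AL runs along (−sin -1°, cos -1°); with |AL| = 29.9, L = (47.6, 34.4). Then |EL| = |L − E| = 58.8.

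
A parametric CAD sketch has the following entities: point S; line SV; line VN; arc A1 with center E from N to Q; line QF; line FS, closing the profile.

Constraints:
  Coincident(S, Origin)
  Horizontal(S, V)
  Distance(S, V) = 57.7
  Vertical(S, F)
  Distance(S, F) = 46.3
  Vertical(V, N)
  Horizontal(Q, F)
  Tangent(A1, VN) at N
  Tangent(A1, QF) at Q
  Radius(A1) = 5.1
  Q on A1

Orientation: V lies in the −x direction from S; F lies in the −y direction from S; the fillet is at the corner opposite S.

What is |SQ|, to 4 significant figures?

70.07

S is at the origin; SV is horizontal with |SV| = 57.7 and V on the −x side, so V = (-57.70, 0.000). SF is vertical with |SF| = 46.3 and F on the −y side, so F = (0.000, -46.30). The virtual corner opposite S is at (-57.70, -46.30). A1 meets VN tangentially, so EN is at right angles to VN and tangency of A1 to QF means the radius EQ is perpendicular to QF, with radius 5.1, so the center E sits 5.1 in from both sides at E = (-52.60, -41.20). That places the tangent points at N = (-57.70, -41.20) on VN and Q = (-52.60, -46.30) on QF. Then |SQ| = |Q − S| = 70.07.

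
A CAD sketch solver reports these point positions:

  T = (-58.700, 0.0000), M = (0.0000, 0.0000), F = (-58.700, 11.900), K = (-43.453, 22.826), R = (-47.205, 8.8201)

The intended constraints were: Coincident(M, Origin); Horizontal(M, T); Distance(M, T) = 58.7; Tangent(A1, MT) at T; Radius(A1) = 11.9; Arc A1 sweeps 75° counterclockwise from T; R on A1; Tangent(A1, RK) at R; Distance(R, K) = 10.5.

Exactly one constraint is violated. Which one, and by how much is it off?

Distance(R, K) = 10.5 — off by 4.00.

M = (0.00, 0.00) ✓; M.y = 0.00, T.y = 0.00 ✓; |MT| = 58.70 ✓; ∠(FT, TM) = 90.00° ✓; |FT| = 11.90 ✓; bearing(F→R) − bearing(F→T) = 75.00° ✓; |FR| = 11.90 ✓; ∠(FR, RK) = 90.00° ✓; |RK| = 14.50 ✗.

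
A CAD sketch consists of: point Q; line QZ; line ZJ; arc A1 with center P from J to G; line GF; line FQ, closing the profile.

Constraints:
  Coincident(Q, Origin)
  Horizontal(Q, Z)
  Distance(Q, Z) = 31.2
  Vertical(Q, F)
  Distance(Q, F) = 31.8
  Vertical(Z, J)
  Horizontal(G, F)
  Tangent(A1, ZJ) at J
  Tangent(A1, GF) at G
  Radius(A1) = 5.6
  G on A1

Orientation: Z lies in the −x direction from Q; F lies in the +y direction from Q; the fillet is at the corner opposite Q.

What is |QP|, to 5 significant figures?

36.631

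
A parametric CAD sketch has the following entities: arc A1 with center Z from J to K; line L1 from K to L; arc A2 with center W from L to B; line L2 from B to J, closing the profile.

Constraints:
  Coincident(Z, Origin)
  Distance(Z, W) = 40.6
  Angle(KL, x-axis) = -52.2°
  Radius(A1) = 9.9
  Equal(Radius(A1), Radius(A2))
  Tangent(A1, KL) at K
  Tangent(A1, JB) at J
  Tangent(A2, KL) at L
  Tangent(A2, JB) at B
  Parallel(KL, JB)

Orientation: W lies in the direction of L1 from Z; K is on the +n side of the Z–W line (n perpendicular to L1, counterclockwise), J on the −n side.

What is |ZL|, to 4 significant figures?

41.79

The slot axis is L1's direction at -52.2°, so u = (cos -52.2°, sin -52.2°) = (0.6129, -0.7902) and n = (−sin -52.2°, cos -52.2°) = (0.7902, 0.6129). Z is at the origin and W lies 40.6 along u from Z, so W = 40.6·u = (24.88, -32.08). Tangency of A1 to both parallel lines with radius 9.9 puts K and J at Z ± 9.9·n: K = (7.823, 6.068), J = (-7.823, -6.068). Equal radii place L and B the same way about W: L = W + 9.9·n = (32.71, -26.01), B = W − 9.9·n = (17.06, -38.15). Then |ZL| = |L − Z| = 41.79.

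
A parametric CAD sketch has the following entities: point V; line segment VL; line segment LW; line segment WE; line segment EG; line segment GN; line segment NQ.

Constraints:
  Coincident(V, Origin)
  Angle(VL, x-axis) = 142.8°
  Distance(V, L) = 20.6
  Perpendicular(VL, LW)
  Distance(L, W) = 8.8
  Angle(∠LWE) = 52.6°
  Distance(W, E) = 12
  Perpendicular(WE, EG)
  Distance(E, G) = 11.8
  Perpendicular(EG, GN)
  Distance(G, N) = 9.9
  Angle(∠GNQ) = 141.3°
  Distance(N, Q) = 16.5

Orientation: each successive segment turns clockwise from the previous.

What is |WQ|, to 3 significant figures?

10.9

V is at the origin; VL runs at 142.8° with length 20.6, so L = (-16.4, 12.5). VL is perpendicular to LW, so LW runs at 52.8°; with |LW| = 8.8, W = (-11.1, 19.5). ∠LWE = 52.6° gives WE at -74.6° from the x-axis; with |WE| = 12.0, E = (-7.90, 7.90). WE ⟂ EG, so EG runs at -165°; with |EG| = 11.8, G = (-19.3, 4.76). EG ⟂ GN, so GN runs at 105°; with |GN| = 9.9, N = (-21.9, 14.3). ∠GNQ = 141.3° gives NQ at 66.7° from the x-axis; with |NQ| = 16.5, Q = (-15.4, 29.5). Then |WQ| = |Q − W| = 10.9.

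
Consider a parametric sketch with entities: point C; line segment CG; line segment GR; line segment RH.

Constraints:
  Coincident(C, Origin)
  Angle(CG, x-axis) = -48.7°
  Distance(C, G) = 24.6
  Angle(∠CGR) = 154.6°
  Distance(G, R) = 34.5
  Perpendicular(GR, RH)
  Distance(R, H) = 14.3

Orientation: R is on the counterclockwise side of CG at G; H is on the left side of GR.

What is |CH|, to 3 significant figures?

56.8

C is at the origin; CG runs at -48.7° with length 24.6, so G = 24.6·(cos -48.7°, sin -48.7°) = (16.2, -18.5). ∠CGR = 154.6°, so GR runs at -48.7° + (180° − 154.6°) = -23.3° from the x-axis; with |GR| = 34.5, R = G + 34.5·(cos -23.3°, sin -23.3°) = (47.9, -32.1). GR is perpendicular to RH; with |RH| = 14.3 on the left of GR, H = R + 14.3·(0.396, 0.918) = (53.6, -19.0). Then |CH| = |H − C| = 56.8.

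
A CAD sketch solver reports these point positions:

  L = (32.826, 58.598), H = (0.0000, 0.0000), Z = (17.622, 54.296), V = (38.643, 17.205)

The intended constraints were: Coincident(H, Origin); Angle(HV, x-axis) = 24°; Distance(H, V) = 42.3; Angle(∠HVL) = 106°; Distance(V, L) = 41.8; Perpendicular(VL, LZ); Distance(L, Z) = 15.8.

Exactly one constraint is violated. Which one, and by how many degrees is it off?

Perpendicular(VL, LZ) — off by 7.80°.

H = (0.00, 0.00) ✓; HV at 24.00° ✓; |HV| = 42.30 ✓; ∠HVL = 106.0° ✓; |VL| = 41.80 ✓; ∠(VL, LZ) = 97.80° ✗; |LZ| = 15.80 ✓.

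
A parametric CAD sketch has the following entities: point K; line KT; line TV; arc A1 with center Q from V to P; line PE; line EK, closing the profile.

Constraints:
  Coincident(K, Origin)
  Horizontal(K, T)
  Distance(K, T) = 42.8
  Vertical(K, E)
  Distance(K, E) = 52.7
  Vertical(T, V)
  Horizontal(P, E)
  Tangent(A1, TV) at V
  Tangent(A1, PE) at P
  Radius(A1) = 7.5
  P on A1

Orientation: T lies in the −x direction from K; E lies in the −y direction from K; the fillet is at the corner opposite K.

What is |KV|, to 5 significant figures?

62.249

K is at the origin; K and T share the same y with |KT| = 42.8 and T on the −x side, so T = (-42.800, 0.0000). K and E share the same x with |KE| = 52.7 and E on the −y side, so E = (0.0000, -52.700). The virtual corner opposite K is at (-42.800, -52.700). A1 meets TV tangentially, so QV is at right angles to TV and A1 meets PE tangentially, so QP is at right angles to PE, with radius 7.5, so the center Q sits 7.5 in from both sides at Q = (-35.300, -45.200). That places the tangent points at V = (-42.800, -45.200) on TV and P = (-35.300, -52.700) on PE. Then |KV| = |V − K| = 62.249.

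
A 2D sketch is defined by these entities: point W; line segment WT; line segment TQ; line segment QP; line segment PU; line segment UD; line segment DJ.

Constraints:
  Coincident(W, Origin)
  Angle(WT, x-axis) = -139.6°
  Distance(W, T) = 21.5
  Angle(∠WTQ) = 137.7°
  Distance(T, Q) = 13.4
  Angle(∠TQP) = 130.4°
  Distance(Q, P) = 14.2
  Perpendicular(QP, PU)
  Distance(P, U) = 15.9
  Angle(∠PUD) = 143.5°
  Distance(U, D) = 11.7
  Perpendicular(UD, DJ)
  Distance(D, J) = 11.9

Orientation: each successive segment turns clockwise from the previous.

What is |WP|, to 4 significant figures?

38.68

W is at the origin; WT runs at -139.6° with length 21.5, so T = (-16.37, -13.93). ∠WTQ = 137.7° gives TQ at 178.1° from the x-axis; with |TQ| = 13.4, Q = (-29.77, -13.49). ∠TQP = 130.4° gives QP at 128.5° from the x-axis; with |QP| = 14.2, P = (-38.61, -2.377). Then |WP| = |P − W| = 38.68.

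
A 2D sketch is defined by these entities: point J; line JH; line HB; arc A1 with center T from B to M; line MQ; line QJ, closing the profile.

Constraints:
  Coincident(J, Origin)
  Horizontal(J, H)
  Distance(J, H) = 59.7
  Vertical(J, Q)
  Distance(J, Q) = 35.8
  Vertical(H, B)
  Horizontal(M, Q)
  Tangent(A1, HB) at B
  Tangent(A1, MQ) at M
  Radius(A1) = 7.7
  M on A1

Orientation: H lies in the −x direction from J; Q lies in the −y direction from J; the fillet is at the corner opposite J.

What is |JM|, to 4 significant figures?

63.13

J is at the origin; JH is horizontal with |JH| = 59.7 and H on the −x side, so H = (-59.70, 0.000). JQ is vertical with |JQ| = 35.8 and Q on the −y side, so Q = (0.000, -35.80). The virtual corner opposite J is at (-59.70, -35.80). Since A1 is tangent to HB there, TB ⟂ HB and since A1 is tangent to MQ there, TM ⟂ MQ, with radius 7.7, so the center T sits 7.7 in from both sides at T = (-52.00, -28.10). That places the tangent points at B = (-59.70, -28.10) on HB and M = (-52.00, -35.80) on MQ. Then |JM| = |M − J| = 63.13.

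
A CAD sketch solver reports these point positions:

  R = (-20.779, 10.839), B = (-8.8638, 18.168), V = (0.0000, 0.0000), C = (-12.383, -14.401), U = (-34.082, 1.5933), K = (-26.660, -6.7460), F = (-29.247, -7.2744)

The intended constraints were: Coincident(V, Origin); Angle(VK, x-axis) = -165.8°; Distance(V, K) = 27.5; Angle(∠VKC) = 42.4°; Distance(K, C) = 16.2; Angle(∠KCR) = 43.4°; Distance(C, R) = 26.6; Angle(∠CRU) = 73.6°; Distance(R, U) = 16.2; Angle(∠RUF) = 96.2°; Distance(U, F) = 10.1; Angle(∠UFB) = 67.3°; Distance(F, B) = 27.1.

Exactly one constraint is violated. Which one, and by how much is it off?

Distance(F, B) = 27.1 — off by 5.50.

V = (0.00, 0.00) ✓; VK at -165.8° ✓; |VK| = 27.50 ✓; ∠VKC = 42.40° ✓; |KC| = 16.20 ✓; ∠KCR = 43.40° ✓; |CR| = 26.60 ✓; ∠CRU = 73.60° ✓; |RU| = 16.20 ✓; ∠RUF = 96.20° ✓; |UF| = 10.10 ✓; ∠UFB = 67.30° ✓; |FB| = 32.60 ✗.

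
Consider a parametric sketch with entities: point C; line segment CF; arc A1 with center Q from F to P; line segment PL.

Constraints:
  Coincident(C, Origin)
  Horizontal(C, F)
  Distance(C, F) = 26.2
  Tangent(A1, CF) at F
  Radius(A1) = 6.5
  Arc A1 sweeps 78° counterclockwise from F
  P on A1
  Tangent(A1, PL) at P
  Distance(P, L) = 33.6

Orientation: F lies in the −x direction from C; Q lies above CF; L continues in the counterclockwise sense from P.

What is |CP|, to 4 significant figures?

20.50

Tangency of A1 to CF means the radius QF is perpendicular to CF, so Q = F + (0, 6.5) = (-26.20, 6.500). On A1, F sits at bearing -90° from Q; a 78° counterclockwise sweep puts P at bearing -12°, so P = Q + 6.5·(cos -12°, sin -12°) = (-19.84, 5.149). Then |CP| = |P − C| = 20.50.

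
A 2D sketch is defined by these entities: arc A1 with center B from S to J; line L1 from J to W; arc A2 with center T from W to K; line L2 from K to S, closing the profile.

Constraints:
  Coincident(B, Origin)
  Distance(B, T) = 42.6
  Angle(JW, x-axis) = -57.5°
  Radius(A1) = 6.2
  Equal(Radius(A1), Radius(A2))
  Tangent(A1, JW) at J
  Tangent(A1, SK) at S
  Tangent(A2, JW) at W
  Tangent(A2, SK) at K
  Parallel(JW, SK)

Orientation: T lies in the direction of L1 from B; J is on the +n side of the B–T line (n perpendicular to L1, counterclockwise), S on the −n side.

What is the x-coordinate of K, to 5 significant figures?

17.660

The slot axis is L1's direction at -57.5°, so u = (cos -57.5°, sin -57.5°) = (0.53730, -0.84339) and n = (−sin -57.5°, cos -57.5°) = (0.84339, 0.53730). B is at the origin and T lies 42.6 along u from B, so T = 42.6·u = (22.889, -35.928). Tangency of A1 to both parallel lines with radius 6.2 puts J and S at B ± 6.2·n: J = (5.2290, 3.3313), S = (-5.2290, -3.3313). Equal radii place W and K the same way about T: W = T + 6.2·n = (28.118, -32.597), K = T − 6.2·n = (17.660, -39.260). So K.x = 17.660.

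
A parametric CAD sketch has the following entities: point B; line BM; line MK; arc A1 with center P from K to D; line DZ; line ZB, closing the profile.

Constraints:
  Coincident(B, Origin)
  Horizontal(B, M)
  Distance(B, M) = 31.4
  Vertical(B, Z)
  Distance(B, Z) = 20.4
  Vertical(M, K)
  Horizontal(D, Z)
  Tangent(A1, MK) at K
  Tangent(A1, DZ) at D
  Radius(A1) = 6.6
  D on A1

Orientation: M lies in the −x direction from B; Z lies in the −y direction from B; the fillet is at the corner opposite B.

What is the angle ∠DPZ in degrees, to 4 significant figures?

75.10°

B is at the origin; B and M share the same y with |BM| = 31.4 and M on the −x side, so M = (-31.40, 0.000). BZ is vertical with |BZ| = 20.4 and Z on the −y side, so Z = (0.000, -20.40). The virtual corner opposite B is at (-31.40, -20.40). The tangent condition forces PK to be normal to MK and tangency of A1 to DZ means the radius PD is perpendicular to DZ, with radius 6.6, so the center P sits 6.6 in from both sides at P = (-24.80, -13.80). That places the tangent points at K = (-31.40, -13.80) on MK and D = (-24.80, -20.40) on DZ. Then cos ∠DPZ = PD·PZ / (|PD||PZ|), giving 75.10°.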